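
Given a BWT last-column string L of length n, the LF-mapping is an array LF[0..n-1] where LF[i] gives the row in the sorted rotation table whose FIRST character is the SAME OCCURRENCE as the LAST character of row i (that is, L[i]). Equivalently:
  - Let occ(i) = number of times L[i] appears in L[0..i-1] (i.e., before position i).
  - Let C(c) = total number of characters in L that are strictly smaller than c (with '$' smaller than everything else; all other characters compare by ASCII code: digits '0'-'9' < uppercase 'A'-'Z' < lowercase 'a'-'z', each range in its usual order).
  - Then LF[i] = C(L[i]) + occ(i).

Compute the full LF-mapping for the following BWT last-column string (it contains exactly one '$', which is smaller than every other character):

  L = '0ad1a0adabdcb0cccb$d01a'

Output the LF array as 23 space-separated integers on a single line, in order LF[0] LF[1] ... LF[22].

Char counts: '$':1, '0':4, '1':2, 'a':5, 'b':3, 'c':4, 'd':4
C (first-col start): C('$')=0, C('0')=1, C('1')=5, C('a')=7, C('b')=12, C('c')=15, C('d')=19
L[0]='0': occ=0, LF[0]=C('0')+0=1+0=1
L[1]='a': occ=0, LF[1]=C('a')+0=7+0=7
L[2]='d': occ=0, LF[2]=C('d')+0=19+0=19
L[3]='1': occ=0, LF[3]=C('1')+0=5+0=5
L[4]='a': occ=1, LF[4]=C('a')+1=7+1=8
L[5]='0': occ=1, LF[5]=C('0')+1=1+1=2
L[6]='a': occ=2, LF[6]=C('a')+2=7+2=9
L[7]='d': occ=1, LF[7]=C('d')+1=19+1=20
L[8]='a': occ=3, LF[8]=C('a')+3=7+3=10
L[9]='b': occ=0, LF[9]=C('b')+0=12+0=12
L[10]='d': occ=2, LF[10]=C('d')+2=19+2=21
L[11]='c': occ=0, LF[11]=C('c')+0=15+0=15
L[12]='b': occ=1, LF[12]=C('b')+1=12+1=13
L[13]='0': occ=2, LF[13]=C('0')+2=1+2=3
L[14]='c': occ=1, LF[14]=C('c')+1=15+1=16
L[15]='c': occ=2, LF[15]=C('c')+2=15+2=17
L[16]='c': occ=3, LF[16]=C('c')+3=15+3=18
L[17]='b': occ=2, LF[17]=C('b')+2=12+2=14
L[18]='$': occ=0, LF[18]=C('$')+0=0+0=0
L[19]='d': occ=3, LF[19]=C('d')+3=19+3=22
L[20]='0': occ=3, LF[20]=C('0')+3=1+3=4
L[21]='1': occ=1, LF[21]=C('1')+1=5+1=6
L[22]='a': occ=4, LF[22]=C('a')+4=7+4=11

Answer: 1 7 19 5 8 2 9 20 10 12 21 15 13 3 16 17 18 14 0 22 4 6 11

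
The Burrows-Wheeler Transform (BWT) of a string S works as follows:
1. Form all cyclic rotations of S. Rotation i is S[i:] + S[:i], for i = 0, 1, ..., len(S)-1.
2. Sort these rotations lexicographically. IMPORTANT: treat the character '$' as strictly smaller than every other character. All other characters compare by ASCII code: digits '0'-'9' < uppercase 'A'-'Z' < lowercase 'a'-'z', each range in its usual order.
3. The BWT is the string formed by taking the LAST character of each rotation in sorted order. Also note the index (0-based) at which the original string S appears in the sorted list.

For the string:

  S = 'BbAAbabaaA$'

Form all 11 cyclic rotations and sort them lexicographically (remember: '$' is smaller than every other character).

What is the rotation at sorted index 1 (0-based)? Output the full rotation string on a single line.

All 11 rotations (rotation i = S[i:]+S[:i]):
  rot[0] = BbAAbabaaA$
  rot[1] = bAAbabaaA$B
  rot[2] = AAbabaaA$Bb
  rot[3] = AbabaaA$BbA
  rot[4] = babaaA$BbAA
  rot[5] = abaaA$BbAAb
  rot[6] = baaA$BbAAba
  rot[7] = aaA$BbAAbab
  rot[8] = aA$BbAAbaba
  rot[9] = A$BbAAbabaa
  rot[10] = $BbAAbabaaA
Sorted (with $ < everything):
  sorted[0] = $BbAAbabaaA
  sorted[1] = A$BbAAbabaa
  sorted[2] = AAbabaaA$Bb
  sorted[3] = AbabaaA$BbA
  sorted[4] = BbAAbabaaA$
  sorted[5] = aA$BbAAbaba
  sorted[6] = aaA$BbAAbab
  sorted[7] = abaaA$BbAAb
  sorted[8] = bAAbabaaA$B
  sorted[9] = baaA$BbAAba
  sorted[10] = babaaA$BbAA
sorted[1] = A$BbAAbabaa

Answer: A$BbAAbabaa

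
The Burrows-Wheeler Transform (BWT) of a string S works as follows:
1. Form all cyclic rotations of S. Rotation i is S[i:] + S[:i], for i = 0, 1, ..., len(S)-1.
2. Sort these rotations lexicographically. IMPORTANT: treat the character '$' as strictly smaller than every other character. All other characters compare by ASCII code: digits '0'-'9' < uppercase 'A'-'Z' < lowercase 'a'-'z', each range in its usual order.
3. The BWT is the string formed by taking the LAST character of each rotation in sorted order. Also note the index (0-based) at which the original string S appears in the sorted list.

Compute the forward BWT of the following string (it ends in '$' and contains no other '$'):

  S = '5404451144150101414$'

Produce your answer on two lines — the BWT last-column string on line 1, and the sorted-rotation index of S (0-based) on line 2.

All 20 rotations (rotation i = S[i:]+S[:i]):
  rot[0] = 5404451144150101414$
  rot[1] = 404451144150101414$5
  rot[2] = 04451144150101414$54
  rot[3] = 4451144150101414$540
  rot[4] = 451144150101414$5404
  rot[5] = 51144150101414$54044
  rot[6] = 1144150101414$540445
  rot[7] = 144150101414$5404451
  rot[8] = 44150101414$54044511
  rot[9] = 4150101414$540445114
  rot[10] = 150101414$5404451144
  rot[11] = 50101414$54044511441
  rot[12] = 0101414$540445114415
  rot[13] = 101414$5404451144150
  rot[14] = 01414$54044511441501
  rot[15] = 1414$540445114415010
  rot[16] = 414$5404451144150101
  rot[17] = 14$54044511441501014
  rot[18] = 4$540445114415010141
  rot[19] = $5404451144150101414
Sorted (with $ < everything):
  sorted[0] = $5404451144150101414  (last char: '4')
  sorted[1] = 0101414$540445114415  (last char: '5')
  sorted[2] = 01414$54044511441501  (last char: '1')
  sorted[3] = 04451144150101414$54  (last char: '4')
  sorted[4] = 101414$5404451144150  (last char: '0')
  sorted[5] = 1144150101414$540445  (last char: '5')
  sorted[6] = 14$54044511441501014  (last char: '4')
  sorted[7] = 1414$540445114415010  (last char: '0')
  sorted[8] = 144150101414$5404451  (last char: '1')
  sorted[9] = 150101414$5404451144  (last char: '4')
  sorted[10] = 4$540445114415010141  (last char: '1')
  sorted[11] = 404451144150101414$5  (last char: '5')
  sorted[12] = 414$5404451144150101  (last char: '1')
  sorted[13] = 4150101414$540445114  (last char: '4')
  sorted[14] = 44150101414$54044511  (last char: '1')
  sorted[15] = 4451144150101414$540  (last char: '0')
  sorted[16] = 451144150101414$5404  (last char: '4')
  sorted[17] = 50101414$54044511441  (last char: '1')
  sorted[18] = 51144150101414$54044  (last char: '4')
  sorted[19] = 5404451144150101414$  (last char: '$')
Last column: 4514054014151410414$
Original string S is at sorted index 19

Answer: 4514054014151410414$
19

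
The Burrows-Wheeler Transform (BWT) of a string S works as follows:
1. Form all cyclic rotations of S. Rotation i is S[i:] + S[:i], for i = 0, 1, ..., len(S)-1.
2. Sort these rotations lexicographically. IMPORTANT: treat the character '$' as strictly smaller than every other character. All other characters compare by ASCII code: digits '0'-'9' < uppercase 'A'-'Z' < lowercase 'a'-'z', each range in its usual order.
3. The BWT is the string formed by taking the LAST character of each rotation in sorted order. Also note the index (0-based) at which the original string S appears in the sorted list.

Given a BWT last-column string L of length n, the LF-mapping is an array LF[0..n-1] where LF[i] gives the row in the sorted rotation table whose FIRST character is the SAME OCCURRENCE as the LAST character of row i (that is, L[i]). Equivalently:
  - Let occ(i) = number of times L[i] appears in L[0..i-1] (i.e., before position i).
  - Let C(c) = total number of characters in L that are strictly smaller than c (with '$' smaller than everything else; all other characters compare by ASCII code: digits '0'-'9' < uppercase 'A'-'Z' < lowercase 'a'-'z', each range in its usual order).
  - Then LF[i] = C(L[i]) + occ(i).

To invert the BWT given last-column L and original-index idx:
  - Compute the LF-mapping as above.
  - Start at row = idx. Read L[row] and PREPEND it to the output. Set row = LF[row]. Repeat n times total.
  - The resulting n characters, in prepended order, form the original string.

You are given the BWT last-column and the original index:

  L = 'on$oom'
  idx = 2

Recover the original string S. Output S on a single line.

LF mapping: 3 2 0 4 5 1
Walk LF starting at row 2, prepending L[row]:
  step 1: row=2, L[2]='$', prepend. Next row=LF[2]=0
  step 2: row=0, L[0]='o', prepend. Next row=LF[0]=3
  step 3: row=3, L[3]='o', prepend. Next row=LF[3]=4
  step 4: row=4, L[4]='o', prepend. Next row=LF[4]=5
  step 5: row=5, L[5]='m', prepend. Next row=LF[5]=1
  step 6: row=1, L[1]='n', prepend. Next row=LF[1]=2
Reversed output: nmooo$

Answer: nmooo$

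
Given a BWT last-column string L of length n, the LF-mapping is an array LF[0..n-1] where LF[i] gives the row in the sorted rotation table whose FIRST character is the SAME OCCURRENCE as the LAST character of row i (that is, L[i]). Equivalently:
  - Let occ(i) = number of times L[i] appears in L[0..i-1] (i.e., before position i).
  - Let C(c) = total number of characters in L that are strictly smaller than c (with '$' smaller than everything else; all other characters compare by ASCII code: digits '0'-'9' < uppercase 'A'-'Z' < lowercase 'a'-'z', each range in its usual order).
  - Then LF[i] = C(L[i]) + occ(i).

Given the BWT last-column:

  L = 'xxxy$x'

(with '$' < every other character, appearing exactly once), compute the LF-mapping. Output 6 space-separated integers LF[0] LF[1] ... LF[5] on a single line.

Answer: 1 2 3 5 0 4

Derivation:
Char counts: '$':1, 'x':4, 'y':1
C (first-col start): C('$')=0, C('x')=1, C('y')=5
L[0]='x': occ=0, LF[0]=C('x')+0=1+0=1
L[1]='x': occ=1, LF[1]=C('x')+1=1+1=2
L[2]='x': occ=2, LF[2]=C('x')+2=1+2=3
L[3]='y': occ=0, LF[3]=C('y')+0=5+0=5
L[4]='$': occ=0, LF[4]=C('$')+0=0+0=0
L[5]='x': occ=3, LF[5]=C('x')+3=1+3=4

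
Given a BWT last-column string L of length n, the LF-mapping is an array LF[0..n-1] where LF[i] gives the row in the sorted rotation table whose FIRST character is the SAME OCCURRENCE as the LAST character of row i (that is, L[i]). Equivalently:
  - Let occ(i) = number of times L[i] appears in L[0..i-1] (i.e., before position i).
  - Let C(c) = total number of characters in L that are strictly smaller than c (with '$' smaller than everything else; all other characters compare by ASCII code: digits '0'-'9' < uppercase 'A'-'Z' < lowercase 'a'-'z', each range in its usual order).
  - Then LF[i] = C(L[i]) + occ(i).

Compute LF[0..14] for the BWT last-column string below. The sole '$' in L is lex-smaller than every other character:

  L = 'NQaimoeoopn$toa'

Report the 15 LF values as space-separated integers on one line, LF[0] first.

Answer: 1 2 3 6 7 9 5 10 11 13 8 0 14 12 4

Derivation:
Char counts: '$':1, 'N':1, 'Q':1, 'a':2, 'e':1, 'i':1, 'm':1, 'n':1, 'o':4, 'p':1, 't':1
C (first-col start): C('$')=0, C('N')=1, C('Q')=2, C('a')=3, C('e')=5, C('i')=6, C('m')=7, C('n')=8, C('o')=9, C('p')=13, C('t')=14
L[0]='N': occ=0, LF[0]=C('N')+0=1+0=1
L[1]='Q': occ=0, LF[1]=C('Q')+0=2+0=2
L[2]='a': occ=0, LF[2]=C('a')+0=3+0=3
L[3]='i': occ=0, LF[3]=C('i')+0=6+0=6
L[4]='m': occ=0, LF[4]=C('m')+0=7+0=7
L[5]='o': occ=0, LF[5]=C('o')+0=9+0=9
L[6]='e': occ=0, LF[6]=C('e')+0=5+0=5
L[7]='o': occ=1, LF[7]=C('o')+1=9+1=10
L[8]='o': occ=2, LF[8]=C('o')+2=9+2=11
L[9]='p': occ=0, LF[9]=C('p')+0=13+0=13
L[10]='n': occ=0, LF[10]=C('n')+0=8+0=8
L[11]='$': occ=0, LF[11]=C('$')+0=0+0=0
L[12]='t': occ=0, LF[12]=C('t')+0=14+0=14
L[13]='o': occ=3, LF[13]=C('o')+3=9+3=12
L[14]='a': occ=1, LF[14]=C('a')+1=3+1=4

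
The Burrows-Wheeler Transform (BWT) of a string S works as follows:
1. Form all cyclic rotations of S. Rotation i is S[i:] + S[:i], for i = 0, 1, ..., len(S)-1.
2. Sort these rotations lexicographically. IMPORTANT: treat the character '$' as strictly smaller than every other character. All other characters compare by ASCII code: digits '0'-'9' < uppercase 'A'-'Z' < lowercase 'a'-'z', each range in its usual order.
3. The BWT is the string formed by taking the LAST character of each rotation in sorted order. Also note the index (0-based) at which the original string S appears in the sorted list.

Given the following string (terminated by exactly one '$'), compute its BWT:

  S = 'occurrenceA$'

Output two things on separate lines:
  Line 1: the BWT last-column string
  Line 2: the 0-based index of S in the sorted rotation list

All 12 rotations (rotation i = S[i:]+S[:i]):
  rot[0] = occurrenceA$
  rot[1] = ccurrenceA$o
  rot[2] = currenceA$oc
  rot[3] = urrenceA$occ
  rot[4] = rrenceA$occu
  rot[5] = renceA$occur
  rot[6] = enceA$occurr
  rot[7] = nceA$occurre
  rot[8] = ceA$occurren
  rot[9] = eA$occurrenc
  rot[10] = A$occurrence
  rot[11] = $occurrenceA
Sorted (with $ < everything):
  sorted[0] = $occurrenceA  (last char: 'A')
  sorted[1] = A$occurrence  (last char: 'e')
  sorted[2] = ccurrenceA$o  (last char: 'o')
  sorted[3] = ceA$occurren  (last char: 'n')
  sorted[4] = currenceA$oc  (last char: 'c')
  sorted[5] = eA$occurrenc  (last char: 'c')
  sorted[6] = enceA$occurr  (last char: 'r')
  sorted[7] = nceA$occurre  (last char: 'e')
  sorted[8] = occurrenceA$  (last char: '$')
  sorted[9] = renceA$occur  (last char: 'r')
  sorted[10] = rrenceA$occu  (last char: 'u')
  sorted[11] = urrenceA$occ  (last char: 'c')
Last column: Aeonccre$ruc
Original string S is at sorted index 8

Answer: Aeonccre$ruc
8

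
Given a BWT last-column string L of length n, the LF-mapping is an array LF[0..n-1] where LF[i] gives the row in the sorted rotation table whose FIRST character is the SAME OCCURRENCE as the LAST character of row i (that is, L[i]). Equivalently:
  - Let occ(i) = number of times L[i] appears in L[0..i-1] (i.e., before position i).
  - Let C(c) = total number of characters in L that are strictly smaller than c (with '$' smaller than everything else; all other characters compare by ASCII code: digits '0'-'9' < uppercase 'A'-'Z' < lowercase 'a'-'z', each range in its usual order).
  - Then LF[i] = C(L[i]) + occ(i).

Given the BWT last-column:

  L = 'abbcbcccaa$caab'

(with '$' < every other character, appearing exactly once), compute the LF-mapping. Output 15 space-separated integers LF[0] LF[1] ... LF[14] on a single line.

Char counts: '$':1, 'a':5, 'b':4, 'c':5
C (first-col start): C('$')=0, C('a')=1, C('b')=6, C('c')=10
L[0]='a': occ=0, LF[0]=C('a')+0=1+0=1
L[1]='b': occ=0, LF[1]=C('b')+0=6+0=6
L[2]='b': occ=1, LF[2]=C('b')+1=6+1=7
L[3]='c': occ=0, LF[3]=C('c')+0=10+0=10
L[4]='b': occ=2, LF[4]=C('b')+2=6+2=8
L[5]='c': occ=1, LF[5]=C('c')+1=10+1=11
L[6]='c': occ=2, LF[6]=C('c')+2=10+2=12
L[7]='c': occ=3, LF[7]=C('c')+3=10+3=13
L[8]='a': occ=1, LF[8]=C('a')+1=1+1=2
L[9]='a': occ=2, LF[9]=C('a')+2=1+2=3
L[10]='$': occ=0, LF[10]=C('$')+0=0+0=0
L[11]='c': occ=4, LF[11]=C('c')+4=10+4=14
L[12]='a': occ=3, LF[12]=C('a')+3=1+3=4
L[13]='a': occ=4, LF[13]=C('a')+4=1+4=5
L[14]='b': occ=3, LF[14]=C('b')+3=6+3=9

Answer: 1 6 7 10 8 11 12 13 2 3 0 14 4 5 9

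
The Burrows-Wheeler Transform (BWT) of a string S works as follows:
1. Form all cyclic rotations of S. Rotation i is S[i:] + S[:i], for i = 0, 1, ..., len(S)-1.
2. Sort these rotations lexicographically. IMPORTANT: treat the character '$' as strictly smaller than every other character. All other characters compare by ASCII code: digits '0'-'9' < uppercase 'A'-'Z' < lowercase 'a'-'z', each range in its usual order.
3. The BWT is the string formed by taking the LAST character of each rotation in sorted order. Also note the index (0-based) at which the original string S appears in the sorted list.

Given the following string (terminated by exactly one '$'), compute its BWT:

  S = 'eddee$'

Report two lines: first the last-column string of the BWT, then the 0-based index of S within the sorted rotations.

Answer: eede$d
4

Derivation:
All 6 rotations (rotation i = S[i:]+S[:i]):
  rot[0] = eddee$
  rot[1] = ddee$e
  rot[2] = dee$ed
  rot[3] = ee$edd
  rot[4] = e$edde
  rot[5] = $eddee
Sorted (with $ < everything):
  sorted[0] = $eddee  (last char: 'e')
  sorted[1] = ddee$e  (last char: 'e')
  sorted[2] = dee$ed  (last char: 'd')
  sorted[3] = e$edde  (last char: 'e')
  sorted[4] = eddee$  (last char: '$')
  sorted[5] = ee$edd  (last char: 'd')
Last column: eede$d
Original string S is at sorted index 4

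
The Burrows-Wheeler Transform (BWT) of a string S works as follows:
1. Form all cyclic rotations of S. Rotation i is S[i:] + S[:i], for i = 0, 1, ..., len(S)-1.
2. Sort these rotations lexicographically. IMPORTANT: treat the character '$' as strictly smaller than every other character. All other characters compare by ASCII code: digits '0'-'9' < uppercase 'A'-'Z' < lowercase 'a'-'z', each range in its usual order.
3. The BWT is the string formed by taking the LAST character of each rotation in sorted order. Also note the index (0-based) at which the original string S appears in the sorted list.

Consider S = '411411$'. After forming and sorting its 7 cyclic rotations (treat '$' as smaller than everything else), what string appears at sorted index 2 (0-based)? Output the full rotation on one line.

All 7 rotations (rotation i = S[i:]+S[:i]):
  rot[0] = 411411$
  rot[1] = 11411$4
  rot[2] = 1411$41
  rot[3] = 411$411
  rot[4] = 11$4114
  rot[5] = 1$41141
  rot[6] = $411411
Sorted (with $ < everything):
  sorted[0] = $411411
  sorted[1] = 1$41141
  sorted[2] = 11$4114
  sorted[3] = 11411$4
  sorted[4] = 1411$41
  sorted[5] = 411$411
  sorted[6] = 411411$
sorted[2] = 11$4114

Answer: 11$4114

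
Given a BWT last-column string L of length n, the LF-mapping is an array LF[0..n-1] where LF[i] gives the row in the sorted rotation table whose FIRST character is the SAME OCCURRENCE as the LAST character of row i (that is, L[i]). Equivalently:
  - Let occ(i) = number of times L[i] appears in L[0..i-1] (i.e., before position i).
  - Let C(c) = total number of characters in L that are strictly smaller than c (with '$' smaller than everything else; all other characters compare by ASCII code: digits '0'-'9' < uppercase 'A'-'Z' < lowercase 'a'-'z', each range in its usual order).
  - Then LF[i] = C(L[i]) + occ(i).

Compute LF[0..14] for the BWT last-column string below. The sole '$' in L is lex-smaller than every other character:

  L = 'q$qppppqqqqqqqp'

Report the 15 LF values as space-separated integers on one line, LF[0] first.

Char counts: '$':1, 'p':5, 'q':9
C (first-col start): C('$')=0, C('p')=1, C('q')=6
L[0]='q': occ=0, LF[0]=C('q')+0=6+0=6
L[1]='$': occ=0, LF[1]=C('$')+0=0+0=0
L[2]='q': occ=1, LF[2]=C('q')+1=6+1=7
L[3]='p': occ=0, LF[3]=C('p')+0=1+0=1
L[4]='p': occ=1, LF[4]=C('p')+1=1+1=2
L[5]='p': occ=2, LF[5]=C('p')+2=1+2=3
L[6]='p': occ=3, LF[6]=C('p')+3=1+3=4
L[7]='q': occ=2, LF[7]=C('q')+2=6+2=8
L[8]='q': occ=3, LF[8]=C('q')+3=6+3=9
L[9]='q': occ=4, LF[9]=C('q')+4=6+4=10
L[10]='q': occ=5, LF[10]=C('q')+5=6+5=11
L[11]='q': occ=6, LF[11]=C('q')+6=6+6=12
L[12]='q': occ=7, LF[12]=C('q')+7=6+7=13
L[13]='q': occ=8, LF[13]=C('q')+8=6+8=14
L[14]='p': occ=4, LF[14]=C('p')+4=1+4=5

Answer: 6 0 7 1 2 3 4 8 9 10 11 12 13 14 5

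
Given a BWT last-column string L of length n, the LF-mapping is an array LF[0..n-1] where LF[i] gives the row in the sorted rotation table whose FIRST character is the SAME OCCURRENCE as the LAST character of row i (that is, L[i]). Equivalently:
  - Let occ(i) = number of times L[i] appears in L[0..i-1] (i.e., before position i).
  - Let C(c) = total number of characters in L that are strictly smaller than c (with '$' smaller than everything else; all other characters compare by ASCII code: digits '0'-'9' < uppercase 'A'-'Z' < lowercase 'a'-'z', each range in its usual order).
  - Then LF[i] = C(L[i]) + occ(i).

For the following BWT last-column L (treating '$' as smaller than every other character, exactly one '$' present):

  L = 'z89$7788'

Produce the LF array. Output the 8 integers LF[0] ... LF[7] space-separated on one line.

Char counts: '$':1, '7':2, '8':3, '9':1, 'z':1
C (first-col start): C('$')=0, C('7')=1, C('8')=3, C('9')=6, C('z')=7
L[0]='z': occ=0, LF[0]=C('z')+0=7+0=7
L[1]='8': occ=0, LF[1]=C('8')+0=3+0=3
L[2]='9': occ=0, LF[2]=C('9')+0=6+0=6
L[3]='$': occ=0, LF[3]=C('$')+0=0+0=0
L[4]='7': occ=0, LF[4]=C('7')+0=1+0=1
L[5]='7': occ=1, LF[5]=C('7')+1=1+1=2
L[6]='8': occ=1, LF[6]=C('8')+1=3+1=4
L[7]='8': occ=2, LF[7]=C('8')+2=3+2=5

Answer: 7 3 6 0 1 2 4 5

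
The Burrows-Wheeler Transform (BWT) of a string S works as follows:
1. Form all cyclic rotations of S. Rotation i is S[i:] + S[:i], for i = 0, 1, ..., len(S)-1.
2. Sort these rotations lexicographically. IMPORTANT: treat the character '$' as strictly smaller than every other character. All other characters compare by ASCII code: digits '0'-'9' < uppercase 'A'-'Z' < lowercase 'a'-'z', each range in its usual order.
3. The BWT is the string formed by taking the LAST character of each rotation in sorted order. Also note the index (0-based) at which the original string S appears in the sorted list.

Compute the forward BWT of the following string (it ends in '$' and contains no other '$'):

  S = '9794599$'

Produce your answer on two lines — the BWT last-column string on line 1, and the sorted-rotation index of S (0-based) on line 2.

All 8 rotations (rotation i = S[i:]+S[:i]):
  rot[0] = 9794599$
  rot[1] = 794599$9
  rot[2] = 94599$97
  rot[3] = 4599$979
  rot[4] = 599$9794
  rot[5] = 99$97945
  rot[6] = 9$979459
  rot[7] = $9794599
Sorted (with $ < everything):
  sorted[0] = $9794599  (last char: '9')
  sorted[1] = 4599$979  (last char: '9')
  sorted[2] = 599$9794  (last char: '4')
  sorted[3] = 794599$9  (last char: '9')
  sorted[4] = 9$979459  (last char: '9')
  sorted[5] = 94599$97  (last char: '7')
  sorted[6] = 9794599$  (last char: '$')
  sorted[7] = 99$97945  (last char: '5')
Last column: 994997$5
Original string S is at sorted index 6

Answer: 994997$5
6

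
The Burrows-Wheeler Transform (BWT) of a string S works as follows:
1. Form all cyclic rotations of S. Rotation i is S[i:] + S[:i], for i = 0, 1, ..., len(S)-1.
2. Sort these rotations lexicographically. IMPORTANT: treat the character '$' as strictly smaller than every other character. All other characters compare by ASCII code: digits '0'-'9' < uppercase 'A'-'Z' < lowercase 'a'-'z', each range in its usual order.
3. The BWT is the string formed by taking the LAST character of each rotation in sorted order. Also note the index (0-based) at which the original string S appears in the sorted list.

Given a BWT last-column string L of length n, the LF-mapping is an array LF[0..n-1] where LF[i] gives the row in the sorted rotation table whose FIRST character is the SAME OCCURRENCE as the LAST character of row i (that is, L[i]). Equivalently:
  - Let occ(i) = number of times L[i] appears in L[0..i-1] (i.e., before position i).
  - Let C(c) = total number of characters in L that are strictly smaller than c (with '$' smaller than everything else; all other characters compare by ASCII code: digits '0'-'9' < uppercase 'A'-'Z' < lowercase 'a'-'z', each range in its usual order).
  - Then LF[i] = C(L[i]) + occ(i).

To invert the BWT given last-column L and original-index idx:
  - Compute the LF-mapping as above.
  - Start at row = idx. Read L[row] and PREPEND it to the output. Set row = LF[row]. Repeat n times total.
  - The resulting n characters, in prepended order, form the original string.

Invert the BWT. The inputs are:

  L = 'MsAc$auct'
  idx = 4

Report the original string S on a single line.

Answer: cactusAM$

Derivation:
LF mapping: 2 6 1 4 0 3 8 5 7
Walk LF starting at row 4, prepending L[row]:
  step 1: row=4, L[4]='$', prepend. Next row=LF[4]=0
  step 2: row=0, L[0]='M', prepend. Next row=LF[0]=2
  step 3: row=2, L[2]='A', prepend. Next row=LF[2]=1
  step 4: row=1, L[1]='s', prepend. Next row=LF[1]=6
  step 5: row=6, L[6]='u', prepend. Next row=LF[6]=8
  step 6: row=8, L[8]='t', prepend. Next row=LF[8]=7
  step 7: row=7, L[7]='c', prepend. Next row=LF[7]=5
  step 8: row=5, L[5]='a', prepend. Next row=LF[5]=3
  step 9: row=3, L[3]='c', prepend. Next row=LF[3]=4
Reversed output: cactusAM$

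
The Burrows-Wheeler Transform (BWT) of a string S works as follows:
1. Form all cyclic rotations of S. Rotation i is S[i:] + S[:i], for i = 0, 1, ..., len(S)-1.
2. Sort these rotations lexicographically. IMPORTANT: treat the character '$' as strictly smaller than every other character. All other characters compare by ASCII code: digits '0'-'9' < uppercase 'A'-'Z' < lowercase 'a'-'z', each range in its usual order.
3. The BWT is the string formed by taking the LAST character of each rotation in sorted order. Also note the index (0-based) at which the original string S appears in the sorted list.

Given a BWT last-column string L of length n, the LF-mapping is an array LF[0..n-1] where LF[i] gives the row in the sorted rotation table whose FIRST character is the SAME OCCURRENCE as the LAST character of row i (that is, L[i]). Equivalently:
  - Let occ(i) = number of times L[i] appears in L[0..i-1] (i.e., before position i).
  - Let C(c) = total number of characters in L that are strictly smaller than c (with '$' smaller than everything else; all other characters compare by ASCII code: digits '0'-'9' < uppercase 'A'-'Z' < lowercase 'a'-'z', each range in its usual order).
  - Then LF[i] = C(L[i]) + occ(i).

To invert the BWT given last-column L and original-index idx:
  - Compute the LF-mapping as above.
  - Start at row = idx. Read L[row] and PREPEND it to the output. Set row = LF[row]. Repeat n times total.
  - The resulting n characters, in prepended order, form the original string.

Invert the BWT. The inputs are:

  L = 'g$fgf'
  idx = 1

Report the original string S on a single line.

Answer: ffgg$

Derivation:
LF mapping: 3 0 1 4 2
Walk LF starting at row 1, prepending L[row]:
  step 1: row=1, L[1]='$', prepend. Next row=LF[1]=0
  step 2: row=0, L[0]='g', prepend. Next row=LF[0]=3
  step 3: row=3, L[3]='g', prepend. Next row=LF[3]=4
  step 4: row=4, L[4]='f', prepend. Next row=LF[4]=2
  step 5: row=2, L[2]='f', prepend. Next row=LF[2]=1
Reversed output: ffgg$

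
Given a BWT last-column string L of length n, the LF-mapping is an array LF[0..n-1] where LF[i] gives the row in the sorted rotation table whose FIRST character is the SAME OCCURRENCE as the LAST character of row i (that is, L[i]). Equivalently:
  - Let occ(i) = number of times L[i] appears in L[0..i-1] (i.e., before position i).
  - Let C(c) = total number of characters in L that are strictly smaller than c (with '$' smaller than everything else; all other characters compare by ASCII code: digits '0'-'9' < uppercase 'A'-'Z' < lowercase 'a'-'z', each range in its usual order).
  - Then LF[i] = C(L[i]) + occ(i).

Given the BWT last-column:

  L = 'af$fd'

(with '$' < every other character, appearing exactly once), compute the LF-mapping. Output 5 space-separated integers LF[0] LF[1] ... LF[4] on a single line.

Char counts: '$':1, 'a':1, 'd':1, 'f':2
C (first-col start): C('$')=0, C('a')=1, C('d')=2, C('f')=3
L[0]='a': occ=0, LF[0]=C('a')+0=1+0=1
L[1]='f': occ=0, LF[1]=C('f')+0=3+0=3
L[2]='$': occ=0, LF[2]=C('$')+0=0+0=0
L[3]='f': occ=1, LF[3]=C('f')+1=3+1=4
L[4]='d': occ=0, LF[4]=C('d')+0=2+0=2

Answer: 1 3 0 4 2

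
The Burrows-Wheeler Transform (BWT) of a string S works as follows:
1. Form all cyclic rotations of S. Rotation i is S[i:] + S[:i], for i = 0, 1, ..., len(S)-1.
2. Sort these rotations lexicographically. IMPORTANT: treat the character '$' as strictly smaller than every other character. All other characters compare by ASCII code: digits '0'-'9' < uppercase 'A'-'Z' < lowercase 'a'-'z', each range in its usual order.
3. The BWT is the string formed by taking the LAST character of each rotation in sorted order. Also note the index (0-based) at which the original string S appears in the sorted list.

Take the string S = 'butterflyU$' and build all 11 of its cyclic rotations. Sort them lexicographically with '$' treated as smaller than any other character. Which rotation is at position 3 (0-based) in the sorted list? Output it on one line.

Answer: erflyU$butt

Derivation:
All 11 rotations (rotation i = S[i:]+S[:i]):
  rot[0] = butterflyU$
  rot[1] = utterflyU$b
  rot[2] = tterflyU$bu
  rot[3] = terflyU$but
  rot[4] = erflyU$butt
  rot[5] = rflyU$butte
  rot[6] = flyU$butter
  rot[7] = lyU$butterf
  rot[8] = yU$butterfl
  rot[9] = U$butterfly
  rot[10] = $butterflyU
Sorted (with $ < everything):
  sorted[0] = $butterflyU
  sorted[1] = U$butterfly
  sorted[2] = butterflyU$
  sorted[3] = erflyU$butt
  sorted[4] = flyU$butter
  sorted[5] = lyU$butterf
  sorted[6] = rflyU$butte
  sorted[7] = terflyU$but
  sorted[8] = tterflyU$bu
  sorted[9] = utterflyU$b
  sorted[10] = yU$butterfl
sorted[3] = erflyU$butt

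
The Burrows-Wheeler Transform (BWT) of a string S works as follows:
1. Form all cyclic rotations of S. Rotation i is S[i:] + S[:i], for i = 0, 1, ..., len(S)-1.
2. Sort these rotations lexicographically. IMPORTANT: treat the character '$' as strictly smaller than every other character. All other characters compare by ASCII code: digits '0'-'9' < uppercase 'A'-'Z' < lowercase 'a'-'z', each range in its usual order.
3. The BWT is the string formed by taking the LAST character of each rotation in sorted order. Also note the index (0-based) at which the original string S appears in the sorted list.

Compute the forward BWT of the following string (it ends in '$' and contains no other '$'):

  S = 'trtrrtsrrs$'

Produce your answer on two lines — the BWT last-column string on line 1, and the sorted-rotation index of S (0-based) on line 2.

All 11 rotations (rotation i = S[i:]+S[:i]):
  rot[0] = trtrrtsrrs$
  rot[1] = rtrrtsrrs$t
  rot[2] = trrtsrrs$tr
  rot[3] = rrtsrrs$trt
  rot[4] = rtsrrs$trtr
  rot[5] = tsrrs$trtrr
  rot[6] = srrs$trtrrt
  rot[7] = rrs$trtrrts
  rot[8] = rs$trtrrtsr
  rot[9] = s$trtrrtsrr
  rot[10] = $trtrrtsrrs
Sorted (with $ < everything):
  sorted[0] = $trtrrtsrrs  (last char: 's')
  sorted[1] = rrs$trtrrts  (last char: 's')
  sorted[2] = rrtsrrs$trt  (last char: 't')
  sorted[3] = rs$trtrrtsr  (last char: 'r')
  sorted[4] = rtrrtsrrs$t  (last char: 't')
  sorted[5] = rtsrrs$trtr  (last char: 'r')
  sorted[6] = s$trtrrtsrr  (last char: 'r')
  sorted[7] = srrs$trtrrt  (last char: 't')
  sorted[8] = trrtsrrs$tr  (last char: 'r')
  sorted[9] = trtrrtsrrs$  (last char: '$')
  sorted[10] = tsrrs$trtrr  (last char: 'r')
Last column: sstrtrrtr$r
Original string S is at sorted index 9

Answer: sstrtrrtr$r
9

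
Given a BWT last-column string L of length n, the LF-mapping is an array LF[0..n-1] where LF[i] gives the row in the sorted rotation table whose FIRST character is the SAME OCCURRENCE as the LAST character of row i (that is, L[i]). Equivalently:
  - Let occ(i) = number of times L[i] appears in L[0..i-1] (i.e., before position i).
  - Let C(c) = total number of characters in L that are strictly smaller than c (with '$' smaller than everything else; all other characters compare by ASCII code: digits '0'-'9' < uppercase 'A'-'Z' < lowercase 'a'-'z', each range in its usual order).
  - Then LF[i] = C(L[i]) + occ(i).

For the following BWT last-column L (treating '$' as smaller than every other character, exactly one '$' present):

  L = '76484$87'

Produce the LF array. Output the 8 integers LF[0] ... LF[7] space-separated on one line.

Char counts: '$':1, '4':2, '6':1, '7':2, '8':2
C (first-col start): C('$')=0, C('4')=1, C('6')=3, C('7')=4, C('8')=6
L[0]='7': occ=0, LF[0]=C('7')+0=4+0=4
L[1]='6': occ=0, LF[1]=C('6')+0=3+0=3
L[2]='4': occ=0, LF[2]=C('4')+0=1+0=1
L[3]='8': occ=0, LF[3]=C('8')+0=6+0=6
L[4]='4': occ=1, LF[4]=C('4')+1=1+1=2
L[5]='$': occ=0, LF[5]=C('$')+0=0+0=0
L[6]='8': occ=1, LF[6]=C('8')+1=6+1=7
L[7]='7': occ=1, LF[7]=C('7')+1=4+1=5

Answer: 4 3 1 6 2 0 7 5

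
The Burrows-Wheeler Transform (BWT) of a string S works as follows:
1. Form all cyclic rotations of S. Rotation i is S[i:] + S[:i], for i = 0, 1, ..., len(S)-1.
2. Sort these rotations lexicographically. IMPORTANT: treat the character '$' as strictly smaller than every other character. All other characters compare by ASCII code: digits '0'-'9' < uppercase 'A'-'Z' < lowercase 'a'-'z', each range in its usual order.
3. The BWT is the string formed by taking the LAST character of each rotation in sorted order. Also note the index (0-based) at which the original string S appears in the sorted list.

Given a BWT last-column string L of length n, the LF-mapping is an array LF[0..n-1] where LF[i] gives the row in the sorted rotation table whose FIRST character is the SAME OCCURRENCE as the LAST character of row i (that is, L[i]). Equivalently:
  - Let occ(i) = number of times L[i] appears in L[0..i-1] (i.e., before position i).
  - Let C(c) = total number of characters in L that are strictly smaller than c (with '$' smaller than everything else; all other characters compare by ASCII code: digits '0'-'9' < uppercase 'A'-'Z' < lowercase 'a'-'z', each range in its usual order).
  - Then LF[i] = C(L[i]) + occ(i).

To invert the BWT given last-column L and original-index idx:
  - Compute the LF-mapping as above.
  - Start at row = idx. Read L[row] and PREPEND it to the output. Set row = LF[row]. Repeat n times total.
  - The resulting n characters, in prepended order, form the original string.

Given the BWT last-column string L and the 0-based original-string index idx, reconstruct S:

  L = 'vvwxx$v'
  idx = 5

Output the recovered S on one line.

Answer: xvxwvv$

Derivation:
LF mapping: 1 2 4 5 6 0 3
Walk LF starting at row 5, prepending L[row]:
  step 1: row=5, L[5]='$', prepend. Next row=LF[5]=0
  step 2: row=0, L[0]='v', prepend. Next row=LF[0]=1
  step 3: row=1, L[1]='v', prepend. Next row=LF[1]=2
  step 4: row=2, L[2]='w', prepend. Next row=LF[2]=4
  step 5: row=4, L[4]='x', prepend. Next row=LF[4]=6
  step 6: row=6, L[6]='v', prepend. Next row=LF[6]=3
  step 7: row=3, L[3]='x', prepend. Next row=LF[3]=5
Reversed output: xvxwvv$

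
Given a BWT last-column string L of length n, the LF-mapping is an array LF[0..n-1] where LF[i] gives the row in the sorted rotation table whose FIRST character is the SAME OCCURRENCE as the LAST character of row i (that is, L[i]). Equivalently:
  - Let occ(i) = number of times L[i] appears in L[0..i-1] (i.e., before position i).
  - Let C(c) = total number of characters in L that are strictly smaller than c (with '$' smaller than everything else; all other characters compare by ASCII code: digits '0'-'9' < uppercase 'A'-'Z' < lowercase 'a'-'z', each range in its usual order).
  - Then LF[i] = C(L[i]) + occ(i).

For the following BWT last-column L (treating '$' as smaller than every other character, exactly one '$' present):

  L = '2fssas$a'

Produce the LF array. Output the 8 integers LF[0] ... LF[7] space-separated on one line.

Answer: 1 4 5 6 2 7 0 3

Derivation:
Char counts: '$':1, '2':1, 'a':2, 'f':1, 's':3
C (first-col start): C('$')=0, C('2')=1, C('a')=2, C('f')=4, C('s')=5
L[0]='2': occ=0, LF[0]=C('2')+0=1+0=1
L[1]='f': occ=0, LF[1]=C('f')+0=4+0=4
L[2]='s': occ=0, LF[2]=C('s')+0=5+0=5
L[3]='s': occ=1, LF[3]=C('s')+1=5+1=6
L[4]='a': occ=0, LF[4]=C('a')+0=2+0=2
L[5]='s': occ=2, LF[5]=C('s')+2=5+2=7
L[6]='$': occ=0, LF[6]=C('$')+0=0+0=0
L[7]='a': occ=1, LF[7]=C('a')+1=2+1=3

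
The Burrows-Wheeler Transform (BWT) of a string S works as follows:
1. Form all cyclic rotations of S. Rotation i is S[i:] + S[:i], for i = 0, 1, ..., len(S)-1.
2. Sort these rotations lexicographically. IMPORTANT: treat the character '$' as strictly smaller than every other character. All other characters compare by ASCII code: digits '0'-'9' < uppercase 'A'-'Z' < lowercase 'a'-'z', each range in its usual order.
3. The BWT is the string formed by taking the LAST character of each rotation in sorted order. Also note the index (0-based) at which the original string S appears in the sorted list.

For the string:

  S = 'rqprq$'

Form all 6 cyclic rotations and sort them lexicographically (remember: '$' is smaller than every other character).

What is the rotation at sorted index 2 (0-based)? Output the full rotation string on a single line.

Answer: q$rqpr

Derivation:
All 6 rotations (rotation i = S[i:]+S[:i]):
  rot[0] = rqprq$
  rot[1] = qprq$r
  rot[2] = prq$rq
  rot[3] = rq$rqp
  rot[4] = q$rqpr
  rot[5] = $rqprq
Sorted (with $ < everything):
  sorted[0] = $rqprq
  sorted[1] = prq$rq
  sorted[2] = q$rqpr
  sorted[3] = qprq$r
  sorted[4] = rq$rqp
  sorted[5] = rqprq$
sorted[2] = q$rqpr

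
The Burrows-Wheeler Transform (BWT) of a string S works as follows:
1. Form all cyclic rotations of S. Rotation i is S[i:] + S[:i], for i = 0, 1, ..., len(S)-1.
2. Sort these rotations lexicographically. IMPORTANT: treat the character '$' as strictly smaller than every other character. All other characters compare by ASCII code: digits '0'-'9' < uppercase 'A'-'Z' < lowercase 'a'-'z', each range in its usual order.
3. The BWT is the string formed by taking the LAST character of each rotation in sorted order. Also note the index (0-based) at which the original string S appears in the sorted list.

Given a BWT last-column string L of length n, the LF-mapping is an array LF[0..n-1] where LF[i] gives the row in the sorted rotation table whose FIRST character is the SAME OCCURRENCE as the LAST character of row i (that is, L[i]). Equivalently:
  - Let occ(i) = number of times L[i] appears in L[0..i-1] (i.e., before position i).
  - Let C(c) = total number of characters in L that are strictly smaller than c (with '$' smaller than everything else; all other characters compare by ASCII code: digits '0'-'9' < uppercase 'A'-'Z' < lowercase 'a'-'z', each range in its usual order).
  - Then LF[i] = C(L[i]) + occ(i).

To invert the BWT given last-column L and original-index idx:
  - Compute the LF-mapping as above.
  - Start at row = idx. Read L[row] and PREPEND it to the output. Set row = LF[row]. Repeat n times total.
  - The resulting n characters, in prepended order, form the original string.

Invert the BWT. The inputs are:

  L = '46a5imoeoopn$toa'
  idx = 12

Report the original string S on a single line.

LF mapping: 1 3 4 2 7 8 10 6 11 12 14 9 0 15 13 5
Walk LF starting at row 12, prepending L[row]:
  step 1: row=12, L[12]='$', prepend. Next row=LF[12]=0
  step 2: row=0, L[0]='4', prepend. Next row=LF[0]=1
  step 3: row=1, L[1]='6', prepend. Next row=LF[1]=3
  step 4: row=3, L[3]='5', prepend. Next row=LF[3]=2
  step 5: row=2, L[2]='a', prepend. Next row=LF[2]=4
  step 6: row=4, L[4]='i', prepend. Next row=LF[4]=7
  step 7: row=7, L[7]='e', prepend. Next row=LF[7]=6
  step 8: row=6, L[6]='o', prepend. Next row=LF[6]=10
  step 9: row=10, L[10]='p', prepend. Next row=LF[10]=14
  step 10: row=14, L[14]='o', prepend. Next row=LF[14]=13
  step 11: row=13, L[13]='t', prepend. Next row=LF[13]=15
  step 12: row=15, L[15]='a', prepend. Next row=LF[15]=5
  step 13: row=5, L[5]='m', prepend. Next row=LF[5]=8
  step 14: row=8, L[8]='o', prepend. Next row=LF[8]=11
  step 15: row=11, L[11]='n', prepend. Next row=LF[11]=9
  step 16: row=9, L[9]='o', prepend. Next row=LF[9]=12
Reversed output: onomatopoeia564$

Answer: onomatopoeia564$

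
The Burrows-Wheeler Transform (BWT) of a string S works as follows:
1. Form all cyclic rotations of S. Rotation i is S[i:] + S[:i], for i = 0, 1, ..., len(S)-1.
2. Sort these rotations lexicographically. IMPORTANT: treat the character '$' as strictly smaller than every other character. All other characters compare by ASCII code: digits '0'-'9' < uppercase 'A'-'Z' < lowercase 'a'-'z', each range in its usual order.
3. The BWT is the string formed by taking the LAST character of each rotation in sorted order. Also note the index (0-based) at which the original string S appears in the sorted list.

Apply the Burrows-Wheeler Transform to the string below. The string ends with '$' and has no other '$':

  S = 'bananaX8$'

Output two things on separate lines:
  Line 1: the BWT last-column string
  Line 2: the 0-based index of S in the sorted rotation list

Answer: 8Xannb$aa
6

Derivation:
All 9 rotations (rotation i = S[i:]+S[:i]):
  rot[0] = bananaX8$
  rot[1] = ananaX8$b
  rot[2] = nanaX8$ba
  rot[3] = anaX8$ban
  rot[4] = naX8$bana
  rot[5] = aX8$banan
  rot[6] = X8$banana
  rot[7] = 8$bananaX
  rot[8] = $bananaX8
Sorted (with $ < everything):
  sorted[0] = $bananaX8  (last char: '8')
  sorted[1] = 8$bananaX  (last char: 'X')
  sorted[2] = X8$banana  (last char: 'a')
  sorted[3] = aX8$banan  (last char: 'n')
  sorted[4] = anaX8$ban  (last char: 'n')
  sorted[5] = ananaX8$b  (last char: 'b')
  sorted[6] = bananaX8$  (last char: '$')
  sorted[7] = naX8$bana  (last char: 'a')
  sorted[8] = nanaX8$ba  (last char: 'a')
Last column: 8Xannb$aa
Original string S is at sorted index 6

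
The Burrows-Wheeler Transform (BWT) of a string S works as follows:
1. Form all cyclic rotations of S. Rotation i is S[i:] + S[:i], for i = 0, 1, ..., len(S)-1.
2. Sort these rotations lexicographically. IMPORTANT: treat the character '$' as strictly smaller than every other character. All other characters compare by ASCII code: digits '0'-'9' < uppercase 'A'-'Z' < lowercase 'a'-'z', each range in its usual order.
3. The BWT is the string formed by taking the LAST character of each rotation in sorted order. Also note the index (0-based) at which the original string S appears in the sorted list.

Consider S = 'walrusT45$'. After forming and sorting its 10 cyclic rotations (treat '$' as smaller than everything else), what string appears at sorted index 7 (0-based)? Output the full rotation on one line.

Answer: sT45$walru

Derivation:
All 10 rotations (rotation i = S[i:]+S[:i]):
  rot[0] = walrusT45$
  rot[1] = alrusT45$w
  rot[2] = lrusT45$wa
  rot[3] = rusT45$wal
  rot[4] = usT45$walr
  rot[5] = sT45$walru
  rot[6] = T45$walrus
  rot[7] = 45$walrusT
  rot[8] = 5$walrusT4
  rot[9] = $walrusT45
Sorted (with $ < everything):
  sorted[0] = $walrusT45
  sorted[1] = 45$walrusT
  sorted[2] = 5$walrusT4
  sorted[3] = T45$walrus
  sorted[4] = alrusT45$w
  sorted[5] = lrusT45$wa
  sorted[6] = rusT45$wal
  sorted[7] = sT45$walru
  sorted[8] = usT45$walr
  sorted[9] = walrusT45$
sorted[7] = sT45$walru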